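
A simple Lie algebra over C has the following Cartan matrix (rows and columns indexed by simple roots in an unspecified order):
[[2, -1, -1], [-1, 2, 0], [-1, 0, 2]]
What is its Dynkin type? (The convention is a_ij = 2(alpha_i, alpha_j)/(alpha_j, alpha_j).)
type A_3

The matrix has rank 3 with 2's on the diagonal. Reading the off-diagonal entries as Dynkin edges (a single edge where a_ij = a_ji = -1; a double or triple edge where a_ij * a_ji = 2 or 3), the diagram is a chain of 3 nodes with single edges (A_3). One simple-root ordering that puts it in standard form is (alpha_2, alpha_1, alpha_3). So the algebra is type A_3, i.e. sl(4).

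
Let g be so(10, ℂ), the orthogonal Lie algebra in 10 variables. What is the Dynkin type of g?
This is so(10) with 10 even, which has dimension 10(10-1)/2 = 45 and rank 10/2 = 5. In the classification of classical Lie algebras, the orthogonal algebra so(2n) in an even number of variables has type D_n; here n = 5, so the Dynkin diagram is a chain of 3 nodes with a fork of two nodes at one end (D_5). Hence the type is D_5.

D_5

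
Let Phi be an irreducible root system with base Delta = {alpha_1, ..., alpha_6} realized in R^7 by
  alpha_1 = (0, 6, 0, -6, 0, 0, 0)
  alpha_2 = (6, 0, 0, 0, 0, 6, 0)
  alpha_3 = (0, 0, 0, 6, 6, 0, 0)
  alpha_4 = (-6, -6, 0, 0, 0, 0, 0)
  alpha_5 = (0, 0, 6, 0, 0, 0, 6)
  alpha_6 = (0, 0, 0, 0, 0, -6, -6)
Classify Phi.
A_6 (sl(7))

Compute the Cartan integers a_ij = 2(alpha_i, alpha_j)/(alpha_j, alpha_j); the resulting 6x6 Cartan matrix is
[[2, 0, -1, -1, 0, 0], [0, 2, 0, -1, 0, -1], [-1, 0, 2, 0, 0, 0], [-1, -1, 0, 2, 0, 0], [0, 0, 0, 0, 2, -1], [0, -1, 0, 0, -1, 2]].
All simple roots have the same length, so the diagram is simply laced. The associated Dynkin diagram is a chain of 6 nodes with single edges (A_6), so the type is A_6 (the algebra sl(7)).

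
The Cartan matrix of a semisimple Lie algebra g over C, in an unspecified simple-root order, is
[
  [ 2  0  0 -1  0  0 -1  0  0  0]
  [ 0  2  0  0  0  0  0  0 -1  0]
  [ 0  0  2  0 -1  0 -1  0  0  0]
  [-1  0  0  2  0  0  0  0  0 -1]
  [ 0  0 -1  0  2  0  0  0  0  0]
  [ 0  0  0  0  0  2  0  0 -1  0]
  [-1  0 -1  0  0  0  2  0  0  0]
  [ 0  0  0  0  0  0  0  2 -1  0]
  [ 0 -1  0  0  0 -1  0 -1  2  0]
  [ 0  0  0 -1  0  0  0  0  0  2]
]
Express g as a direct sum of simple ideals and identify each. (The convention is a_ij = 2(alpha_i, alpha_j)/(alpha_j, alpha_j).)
The diagram associated to this matrix has two connected components: the simple roots {alpha_1, alpha_3, alpha_4, alpha_5, alpha_7, alpha_10} form a chain of 6 nodes with single edges (A_6), and {alpha_2, alpha_6, alpha_8, alpha_9} form a chain of 2 nodes with a fork of two nodes at one end (D_4). A semisimple Lie algebra decomposes uniquely as the direct sum of simple ideals, one per connected component of its Dynkin diagram, so g ≅ A_6 ⊕ D_4 (dimension 48 + 28 = 76).

A_6 ⊕ D_4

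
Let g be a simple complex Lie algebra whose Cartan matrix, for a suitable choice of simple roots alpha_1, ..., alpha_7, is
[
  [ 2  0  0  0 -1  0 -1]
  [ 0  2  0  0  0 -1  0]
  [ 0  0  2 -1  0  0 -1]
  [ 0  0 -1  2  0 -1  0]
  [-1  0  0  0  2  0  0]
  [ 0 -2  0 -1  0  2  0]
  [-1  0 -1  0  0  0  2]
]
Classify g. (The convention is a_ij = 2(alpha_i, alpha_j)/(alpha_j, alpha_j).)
The matrix has rank 7 with 2's on the diagonal. Reading the off-diagonal entries as Dynkin edges (a single edge where a_ij = a_ji = -1; a double or triple edge where a_ij * a_ji = 2 or 3), the diagram is a chain of 7 nodes with a double edge at one end; the terminal node there is the unique short simple root (B_7). One simple-root ordering that puts it in standard form is (alpha_5, alpha_1, alpha_7, alpha_3, alpha_4, alpha_6, alpha_2). So the algebra is type B_7, i.e. so(15).

B_7 (so(15))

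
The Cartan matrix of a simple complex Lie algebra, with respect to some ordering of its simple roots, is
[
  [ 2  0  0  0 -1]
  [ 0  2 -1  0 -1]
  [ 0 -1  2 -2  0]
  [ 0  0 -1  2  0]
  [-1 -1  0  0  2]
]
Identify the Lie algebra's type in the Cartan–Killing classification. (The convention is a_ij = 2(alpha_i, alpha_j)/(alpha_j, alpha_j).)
The matrix has rank 5 with 2's on the diagonal. Reading the off-diagonal entries as Dynkin edges (a single edge where a_ij = a_ji = -1; a double or triple edge where a_ij * a_ji = 2 or 3), the diagram is a chain of 5 nodes with a double edge at one end; the terminal node there is the unique short simple root (B_5). One simple-root ordering that puts it in standard form is (alpha_1, alpha_5, alpha_2, alpha_3, alpha_4). So the algebra is type B_5, i.e. so(11).

B_5 (so(11))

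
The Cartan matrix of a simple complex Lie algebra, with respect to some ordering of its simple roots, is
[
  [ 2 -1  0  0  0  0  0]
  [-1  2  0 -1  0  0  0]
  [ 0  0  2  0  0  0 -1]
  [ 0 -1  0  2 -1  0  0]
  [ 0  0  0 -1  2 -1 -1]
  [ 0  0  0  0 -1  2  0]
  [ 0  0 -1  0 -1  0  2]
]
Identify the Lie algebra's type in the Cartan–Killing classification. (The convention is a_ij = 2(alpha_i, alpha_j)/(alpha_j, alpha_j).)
The matrix has rank 7 with 2's on the diagonal. Reading the off-diagonal entries as Dynkin edges (a single edge where a_ij = a_ji = -1; a double or triple edge where a_ij * a_ji = 2 or 3), the diagram is a chain of 6 nodes with one extra node attached to the third node from one end (E_7). One simple-root ordering that puts it in standard form is (alpha_3, alpha_6, alpha_7, alpha_5, alpha_4, alpha_2, alpha_1). So the algebra is type E_7.

E7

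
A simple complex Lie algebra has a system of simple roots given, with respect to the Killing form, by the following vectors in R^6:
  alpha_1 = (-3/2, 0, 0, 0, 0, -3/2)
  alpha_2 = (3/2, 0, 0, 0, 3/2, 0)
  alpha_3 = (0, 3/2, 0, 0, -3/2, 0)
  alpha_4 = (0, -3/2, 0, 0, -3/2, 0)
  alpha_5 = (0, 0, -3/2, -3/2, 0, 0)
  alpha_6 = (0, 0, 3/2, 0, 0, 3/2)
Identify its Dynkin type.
Compute the Cartan integers a_ij = 2(alpha_i, alpha_j)/(alpha_j, alpha_j); the resulting 6x6 Cartan matrix is
[[2, -1, 0, 0, 0, -1], [-1, 2, -1, -1, 0, 0], [0, -1, 2, 0, 0, 0], [0, -1, 0, 2, 0, 0], [0, 0, 0, 0, 2, -1], [-1, 0, 0, 0, -1, 2]].
All simple roots have the same length, so the diagram is simply laced. The associated Dynkin diagram is a chain of 4 nodes with a fork of two nodes at one end (D_6), so the type is D_6 (the algebra so(12)).

D_6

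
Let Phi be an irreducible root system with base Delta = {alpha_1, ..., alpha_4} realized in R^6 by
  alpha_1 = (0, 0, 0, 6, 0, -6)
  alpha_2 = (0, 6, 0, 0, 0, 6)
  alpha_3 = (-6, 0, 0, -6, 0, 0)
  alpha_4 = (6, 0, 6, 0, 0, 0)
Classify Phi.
A_4

Compute the Cartan integers a_ij = 2(alpha_i, alpha_j)/(alpha_j, alpha_j); the resulting 4x4 Cartan matrix is
[[2, -1, -1, 0], [-1, 2, 0, 0], [-1, 0, 2, -1], [0, 0, -1, 2]].
All simple roots have the same length, so the diagram is simply laced. The associated Dynkin diagram is a chain of 4 nodes with single edges (A_4), so the type is A_4 (the algebra sl(5)).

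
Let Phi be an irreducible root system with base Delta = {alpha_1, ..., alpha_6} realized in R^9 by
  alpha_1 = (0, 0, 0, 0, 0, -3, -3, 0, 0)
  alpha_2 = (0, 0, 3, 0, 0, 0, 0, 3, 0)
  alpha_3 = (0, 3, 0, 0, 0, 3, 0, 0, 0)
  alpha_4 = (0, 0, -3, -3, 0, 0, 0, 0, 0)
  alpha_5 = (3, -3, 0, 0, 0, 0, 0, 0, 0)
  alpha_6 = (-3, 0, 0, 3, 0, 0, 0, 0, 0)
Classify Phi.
A6

Compute the Cartan integers a_ij = 2(alpha_i, alpha_j)/(alpha_j, alpha_j); the resulting 6x6 Cartan matrix is
[[2, 0, -1, 0, 0, 0], [0, 2, 0, -1, 0, 0], [-1, 0, 2, 0, -1, 0], [0, -1, 0, 2, 0, -1], [0, 0, -1, 0, 2, -1], [0, 0, 0, -1, -1, 2]].
All simple roots have the same length, so the diagram is simply laced. The associated Dynkin diagram is a chain of 6 nodes with single edges (A_6), so the type is A_6 (the algebra sl(7)).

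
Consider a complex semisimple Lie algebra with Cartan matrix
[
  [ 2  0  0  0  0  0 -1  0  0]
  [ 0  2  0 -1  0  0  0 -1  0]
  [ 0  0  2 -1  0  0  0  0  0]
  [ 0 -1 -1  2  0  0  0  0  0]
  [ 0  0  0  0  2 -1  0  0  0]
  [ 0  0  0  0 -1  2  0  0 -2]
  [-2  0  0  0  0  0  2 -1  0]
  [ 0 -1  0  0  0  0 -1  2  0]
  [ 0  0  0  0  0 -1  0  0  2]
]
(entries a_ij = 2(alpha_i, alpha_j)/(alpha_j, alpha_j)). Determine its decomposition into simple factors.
B_3 (so(7)) + B_6 (so(13))

The diagram associated to this matrix has two connected components: the simple roots {alpha_5, alpha_6, alpha_9} form a chain of 3 nodes with a double edge at one end; the terminal node there is the unique short simple root (B_3), and {alpha_1, alpha_2, alpha_3, alpha_4, alpha_7, alpha_8} form a chain of 6 nodes with a double edge at one end; the terminal node there is the unique short simple root (B_6). A semisimple Lie algebra decomposes uniquely as the direct sum of simple ideals, one per connected component of its Dynkin diagram, so g ≅ B_3 ⊕ B_6 (dimension 21 + 78 = 99).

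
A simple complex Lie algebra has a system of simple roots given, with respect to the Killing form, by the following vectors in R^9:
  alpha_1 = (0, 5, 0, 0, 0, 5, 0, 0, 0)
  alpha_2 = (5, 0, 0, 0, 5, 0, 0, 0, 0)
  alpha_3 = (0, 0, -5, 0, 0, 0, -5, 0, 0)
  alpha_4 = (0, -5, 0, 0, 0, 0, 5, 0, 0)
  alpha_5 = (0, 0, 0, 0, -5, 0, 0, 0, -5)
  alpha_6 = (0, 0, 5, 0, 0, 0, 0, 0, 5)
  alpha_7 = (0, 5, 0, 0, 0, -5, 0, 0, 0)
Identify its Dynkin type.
Compute the Cartan integers a_ij = 2(alpha_i, alpha_j)/(alpha_j, alpha_j); the resulting 7x7 Cartan matrix is
[[2, 0, 0, -1, 0, 0, 0], [0, 2, 0, 0, -1, 0, 0], [0, 0, 2, -1, 0, -1, 0], [-1, 0, -1, 2, 0, 0, -1], [0, -1, 0, 0, 2, -1, 0], [0, 0, -1, 0, -1, 2, 0], [0, 0, 0, -1, 0, 0, 2]].
All simple roots have the same length, so the diagram is simply laced. The associated Dynkin diagram is a chain of 5 nodes with a fork of two nodes at one end (D_7), so the type is D_7 (the algebra so(14)).

D7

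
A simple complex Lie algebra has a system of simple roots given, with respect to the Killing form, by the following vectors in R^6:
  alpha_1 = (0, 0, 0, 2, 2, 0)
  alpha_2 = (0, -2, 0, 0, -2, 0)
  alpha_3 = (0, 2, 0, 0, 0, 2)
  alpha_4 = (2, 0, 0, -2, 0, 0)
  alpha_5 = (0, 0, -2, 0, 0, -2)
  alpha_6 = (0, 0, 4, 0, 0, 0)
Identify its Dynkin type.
Compute the Cartan integers a_ij = 2(alpha_i, alpha_j)/(alpha_j, alpha_j); the resulting 6x6 Cartan matrix is
[[2, -1, 0, -1, 0, 0], [-1, 2, -1, 0, 0, 0], [0, -1, 2, 0, -1, 0], [-1, 0, 0, 2, 0, 0], [0, 0, -1, 0, 2, -1], [0, 0, 0, 0, -2, 2]].
The roots have two lengths (squared-length ratio 2:1); the short ones are alpha_{1,2,3,4,5}. The associated Dynkin diagram is a chain of 6 nodes with a double edge at one end; the terminal node there is the unique long simple root (C_6), so the type is C_6 (the algebra sp(12)).

C_6 (sp(12))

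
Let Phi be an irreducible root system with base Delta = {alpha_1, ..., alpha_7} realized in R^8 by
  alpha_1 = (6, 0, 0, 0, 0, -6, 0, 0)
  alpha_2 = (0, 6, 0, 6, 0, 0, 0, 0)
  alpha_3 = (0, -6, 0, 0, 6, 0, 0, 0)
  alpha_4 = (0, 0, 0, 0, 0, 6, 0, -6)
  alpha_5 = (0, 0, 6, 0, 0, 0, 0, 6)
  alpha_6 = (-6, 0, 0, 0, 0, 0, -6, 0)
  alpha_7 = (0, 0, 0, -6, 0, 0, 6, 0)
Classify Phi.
Compute the Cartan integers a_ij = 2(alpha_i, alpha_j)/(alpha_j, alpha_j); the resulting 7x7 Cartan matrix is
[[2, 0, 0, -1, 0, -1, 0], [0, 2, -1, 0, 0, 0, -1], [0, -1, 2, 0, 0, 0, 0], [-1, 0, 0, 2, -1, 0, 0], [0, 0, 0, -1, 2, 0, 0], [-1, 0, 0, 0, 0, 2, -1], [0, -1, 0, 0, 0, -1, 2]].
All simple roots have the same length, so the diagram is simply laced. The associated Dynkin diagram is a chain of 7 nodes with single edges (A_7), so the type is A_7 (the algebra sl(8)).

A_7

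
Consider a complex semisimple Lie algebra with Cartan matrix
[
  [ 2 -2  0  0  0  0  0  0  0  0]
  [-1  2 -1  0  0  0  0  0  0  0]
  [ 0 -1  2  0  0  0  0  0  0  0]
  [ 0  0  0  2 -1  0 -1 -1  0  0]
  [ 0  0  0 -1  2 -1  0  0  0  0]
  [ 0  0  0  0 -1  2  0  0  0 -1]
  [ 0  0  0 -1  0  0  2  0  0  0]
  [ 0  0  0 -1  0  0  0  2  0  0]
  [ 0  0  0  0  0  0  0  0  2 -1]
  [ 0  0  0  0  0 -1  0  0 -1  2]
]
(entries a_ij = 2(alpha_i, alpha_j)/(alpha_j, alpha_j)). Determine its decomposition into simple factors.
C_3 (sp(6)) + D_7 (so(14))

The diagram associated to this matrix has two connected components: the simple roots {alpha_1, alpha_2, alpha_3} form a chain of 3 nodes with a double edge at one end; the terminal node there is the unique long simple root (C_3), and {alpha_4, alpha_5, alpha_6, alpha_7, alpha_8, alpha_9, alpha_10} form a chain of 5 nodes with a fork of two nodes at one end (D_7). A semisimple Lie algebra decomposes uniquely as the direct sum of simple ideals, one per connected component of its Dynkin diagram, so g ≅ C_3 ⊕ D_7 (dimension 21 + 91 = 112).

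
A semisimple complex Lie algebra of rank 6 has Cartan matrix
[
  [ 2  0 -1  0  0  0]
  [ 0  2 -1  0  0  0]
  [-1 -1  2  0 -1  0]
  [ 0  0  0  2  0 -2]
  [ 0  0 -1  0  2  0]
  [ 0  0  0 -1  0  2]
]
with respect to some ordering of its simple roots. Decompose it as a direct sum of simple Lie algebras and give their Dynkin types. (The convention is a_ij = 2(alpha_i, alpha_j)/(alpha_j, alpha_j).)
The diagram associated to this matrix has two connected components: the simple roots {alpha_4, alpha_6} form a chain of 2 nodes with a double edge at one end; the terminal node there is the unique short simple root (B_2), and {alpha_1, alpha_2, alpha_3, alpha_5} form a chain of 2 nodes with a fork of two nodes at one end (D_4). A semisimple Lie algebra decomposes uniquely as the direct sum of simple ideals, one per connected component of its Dynkin diagram, so g ≅ B_2 ⊕ D_4 (dimension 10 + 28 = 38).

type B_2 + type D_4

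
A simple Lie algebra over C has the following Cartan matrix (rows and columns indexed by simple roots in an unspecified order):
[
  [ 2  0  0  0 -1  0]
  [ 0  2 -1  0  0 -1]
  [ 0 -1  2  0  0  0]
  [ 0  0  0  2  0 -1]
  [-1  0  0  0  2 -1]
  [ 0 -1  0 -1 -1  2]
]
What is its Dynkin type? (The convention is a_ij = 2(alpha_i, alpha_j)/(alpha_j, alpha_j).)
E_6

The matrix has rank 6 with 2's on the diagonal. Reading the off-diagonal entries as Dynkin edges (a single edge where a_ij = a_ji = -1; a double or triple edge where a_ij * a_ji = 2 or 3), the diagram is a chain of 5 nodes with one extra node attached to the third node from one end (E_6). One simple-root ordering that puts it in standard form is (alpha_3, alpha_4, alpha_2, alpha_6, alpha_5, alpha_1). So the algebra is type E_6.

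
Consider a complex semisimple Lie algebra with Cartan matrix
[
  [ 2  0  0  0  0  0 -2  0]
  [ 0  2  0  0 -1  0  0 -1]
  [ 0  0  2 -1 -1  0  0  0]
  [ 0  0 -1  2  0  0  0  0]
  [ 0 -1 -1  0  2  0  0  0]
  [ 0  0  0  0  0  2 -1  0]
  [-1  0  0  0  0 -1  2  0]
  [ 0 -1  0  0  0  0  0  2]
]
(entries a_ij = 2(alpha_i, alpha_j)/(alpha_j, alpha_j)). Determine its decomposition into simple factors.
The diagram associated to this matrix has two connected components: the simple roots {alpha_2, alpha_3, alpha_4, alpha_5, alpha_8} form a chain of 5 nodes with single edges (A_5), and {alpha_1, alpha_6, alpha_7} form a chain of 3 nodes with a double edge at one end; the terminal node there is the unique long simple root (C_3). A semisimple Lie algebra decomposes uniquely as the direct sum of simple ideals, one per connected component of its Dynkin diagram, so g ≅ A_5 ⊕ C_3 (dimension 35 + 21 = 56).

A5 + C3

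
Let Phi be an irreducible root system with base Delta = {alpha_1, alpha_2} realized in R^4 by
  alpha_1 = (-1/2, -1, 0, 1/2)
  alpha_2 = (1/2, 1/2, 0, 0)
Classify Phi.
G_2

Compute the Cartan integers a_ij = 2(alpha_i, alpha_j)/(alpha_j, alpha_j); the resulting 2x2 Cartan matrix is
[[2, -3], [-1, 2]].
The roots have two lengths (squared-length ratio 3:1); the short ones are alpha_{2}. The associated Dynkin diagram is two nodes joined by a triple edge (G_2), so the type is G_2.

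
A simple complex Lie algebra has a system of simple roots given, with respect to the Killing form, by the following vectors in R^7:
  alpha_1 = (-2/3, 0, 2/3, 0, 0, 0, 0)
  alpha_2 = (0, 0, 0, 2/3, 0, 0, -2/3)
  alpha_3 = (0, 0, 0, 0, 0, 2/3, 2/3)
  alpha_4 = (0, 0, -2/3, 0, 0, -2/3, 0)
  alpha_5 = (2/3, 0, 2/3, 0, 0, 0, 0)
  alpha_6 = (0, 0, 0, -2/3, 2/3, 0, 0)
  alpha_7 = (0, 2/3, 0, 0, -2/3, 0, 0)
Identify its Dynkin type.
Compute the Cartan integers a_ij = 2(alpha_i, alpha_j)/(alpha_j, alpha_j); the resulting 7x7 Cartan matrix is
[[2, 0, 0, -1, 0, 0, 0], [0, 2, -1, 0, 0, -1, 0], [0, -1, 2, -1, 0, 0, 0], [-1, 0, -1, 2, -1, 0, 0], [0, 0, 0, -1, 2, 0, 0], [0, -1, 0, 0, 0, 2, -1], [0, 0, 0, 0, 0, -1, 2]].
All simple roots have the same length, so the diagram is simply laced. The associated Dynkin diagram is a chain of 5 nodes with a fork of two nodes at one end (D_7), so the type is D_7 (the algebra so(14)).

type D_7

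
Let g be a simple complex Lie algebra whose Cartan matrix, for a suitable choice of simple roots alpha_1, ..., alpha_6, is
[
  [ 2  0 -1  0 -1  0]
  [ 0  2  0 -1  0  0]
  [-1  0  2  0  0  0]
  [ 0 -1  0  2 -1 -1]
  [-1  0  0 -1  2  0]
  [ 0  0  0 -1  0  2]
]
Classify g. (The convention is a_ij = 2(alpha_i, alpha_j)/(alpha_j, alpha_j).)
The matrix has rank 6 with 2's on the diagonal. Reading the off-diagonal entries as Dynkin edges (a single edge where a_ij = a_ji = -1; a double or triple edge where a_ij * a_ji = 2 or 3), the diagram is a chain of 4 nodes with a fork of two nodes at one end (D_6). One simple-root ordering that puts it in standard form is (alpha_3, alpha_1, alpha_5, alpha_4, alpha_6, alpha_2). So the algebra is type D_6, i.e. so(12).

D_6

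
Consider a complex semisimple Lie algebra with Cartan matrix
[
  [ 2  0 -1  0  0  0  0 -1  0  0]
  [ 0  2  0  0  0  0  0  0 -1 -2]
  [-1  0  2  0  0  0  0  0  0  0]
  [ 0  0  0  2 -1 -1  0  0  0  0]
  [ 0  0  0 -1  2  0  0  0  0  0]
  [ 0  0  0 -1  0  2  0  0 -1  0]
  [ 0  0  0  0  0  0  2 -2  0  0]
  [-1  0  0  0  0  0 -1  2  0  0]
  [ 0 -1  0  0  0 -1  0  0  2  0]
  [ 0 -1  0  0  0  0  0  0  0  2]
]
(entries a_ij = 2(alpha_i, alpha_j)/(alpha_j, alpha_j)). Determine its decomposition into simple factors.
The diagram associated to this matrix has two connected components: the simple roots {alpha_2, alpha_4, alpha_5, alpha_6, alpha_9, alpha_10} form a chain of 6 nodes with a double edge at one end; the terminal node there is the unique short simple root (B_6), and {alpha_1, alpha_3, alpha_7, alpha_8} form a chain of 4 nodes with a double edge at one end; the terminal node there is the unique long simple root (C_4). A semisimple Lie algebra decomposes uniquely as the direct sum of simple ideals, one per connected component of its Dynkin diagram, so g ≅ B_6 ⊕ C_4 (dimension 78 + 36 = 114).

type B_6 ⊕ type C_4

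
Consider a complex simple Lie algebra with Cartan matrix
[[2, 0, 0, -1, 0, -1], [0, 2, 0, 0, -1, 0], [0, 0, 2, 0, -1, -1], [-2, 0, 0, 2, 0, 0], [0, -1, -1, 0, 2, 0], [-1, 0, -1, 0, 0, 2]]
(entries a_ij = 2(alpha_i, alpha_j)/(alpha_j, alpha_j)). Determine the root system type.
type C_6

The matrix has rank 6 with 2's on the diagonal. Reading the off-diagonal entries as Dynkin edges (a single edge where a_ij = a_ji = -1; a double or triple edge where a_ij * a_ji = 2 or 3), the diagram is a chain of 6 nodes with a double edge at one end; the terminal node there is the unique long simple root (C_6). One simple-root ordering that puts it in standard form is (alpha_2, alpha_5, alpha_3, alpha_6, alpha_1, alpha_4). So the algebra is type C_6, i.e. sp(12).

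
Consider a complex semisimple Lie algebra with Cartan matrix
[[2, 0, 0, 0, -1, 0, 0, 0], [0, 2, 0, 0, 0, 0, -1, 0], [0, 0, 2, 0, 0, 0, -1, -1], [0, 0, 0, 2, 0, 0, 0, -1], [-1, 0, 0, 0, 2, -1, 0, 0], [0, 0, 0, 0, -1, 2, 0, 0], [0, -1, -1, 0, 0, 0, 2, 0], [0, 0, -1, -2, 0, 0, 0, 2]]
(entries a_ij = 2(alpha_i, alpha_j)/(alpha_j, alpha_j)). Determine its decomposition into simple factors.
The diagram associated to this matrix has two connected components: the simple roots {alpha_1, alpha_5, alpha_6} form a chain of 3 nodes with single edges (A_3), and {alpha_2, alpha_3, alpha_4, alpha_7, alpha_8} form a chain of 5 nodes with a double edge at one end; the terminal node there is the unique short simple root (B_5). A semisimple Lie algebra decomposes uniquely as the direct sum of simple ideals, one per connected component of its Dynkin diagram, so g ≅ A_3 ⊕ B_5 (dimension 15 + 55 = 70).

A_3 (sl(4)) ⊕ B_5 (so(11))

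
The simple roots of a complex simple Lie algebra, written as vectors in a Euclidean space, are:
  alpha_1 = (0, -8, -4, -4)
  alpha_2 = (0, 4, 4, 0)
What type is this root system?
Compute the Cartan integers a_ij = 2(alpha_i, alpha_j)/(alpha_j, alpha_j); the resulting 2x2 Cartan matrix is
[[2, -3], [-1, 2]].
The roots have two lengths (squared-length ratio 3:1); the short ones are alpha_{2}. The associated Dynkin diagram is two nodes joined by a triple edge (G_2), so the type is G_2.

type G_2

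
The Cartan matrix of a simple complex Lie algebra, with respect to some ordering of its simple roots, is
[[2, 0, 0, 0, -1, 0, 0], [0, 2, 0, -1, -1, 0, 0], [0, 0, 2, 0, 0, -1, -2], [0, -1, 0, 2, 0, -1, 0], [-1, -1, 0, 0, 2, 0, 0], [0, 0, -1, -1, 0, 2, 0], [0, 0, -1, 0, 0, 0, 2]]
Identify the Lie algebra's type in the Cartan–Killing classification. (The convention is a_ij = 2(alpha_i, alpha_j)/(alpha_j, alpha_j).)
type B_7

The matrix has rank 7 with 2's on the diagonal. Reading the off-diagonal entries as Dynkin edges (a single edge where a_ij = a_ji = -1; a double or triple edge where a_ij * a_ji = 2 or 3), the diagram is a chain of 7 nodes with a double edge at one end; the terminal node there is the unique short simple root (B_7). One simple-root ordering that puts it in standard form is (alpha_1, alpha_5, alpha_2, alpha_4, alpha_6, alpha_3, alpha_7). So the algebra is type B_7, i.e. so(15).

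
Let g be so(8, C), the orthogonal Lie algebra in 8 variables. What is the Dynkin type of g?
This is so(8) with 8 even, which has dimension 8(8-1)/2 = 28 and rank 8/2 = 4. In the classification of classical Lie algebras, the orthogonal algebra so(2n) in an even number of variables has type D_n; here n = 4, so the Dynkin diagram is a chain of 2 nodes with a fork of two nodes at one end (D_4). Hence the type is D_4.

type D_4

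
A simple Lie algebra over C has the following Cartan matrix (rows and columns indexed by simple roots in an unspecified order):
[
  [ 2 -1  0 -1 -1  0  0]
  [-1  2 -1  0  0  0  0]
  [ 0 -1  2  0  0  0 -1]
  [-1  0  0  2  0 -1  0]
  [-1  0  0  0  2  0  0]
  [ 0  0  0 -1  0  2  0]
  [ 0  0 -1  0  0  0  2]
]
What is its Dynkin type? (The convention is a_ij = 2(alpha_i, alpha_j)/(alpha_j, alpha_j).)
The matrix has rank 7 with 2's on the diagonal. Reading the off-diagonal entries as Dynkin edges (a single edge where a_ij = a_ji = -1; a double or triple edge where a_ij * a_ji = 2 or 3), the diagram is a chain of 6 nodes with one extra node attached to the third node from one end (E_7). One simple-root ordering that puts it in standard form is (alpha_6, alpha_5, alpha_4, alpha_1, alpha_2, alpha_3, alpha_7). So the algebra is type E_7.

E7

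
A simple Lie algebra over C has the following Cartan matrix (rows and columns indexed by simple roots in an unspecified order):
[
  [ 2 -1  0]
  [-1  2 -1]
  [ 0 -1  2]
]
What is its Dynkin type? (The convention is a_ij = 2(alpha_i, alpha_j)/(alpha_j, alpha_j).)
A3

The matrix has rank 3 with 2's on the diagonal. Reading the off-diagonal entries as Dynkin edges (a single edge where a_ij = a_ji = -1; a double or triple edge where a_ij * a_ji = 2 or 3), the diagram is a chain of 3 nodes with single edges (A_3). One simple-root ordering that puts it in standard form is (alpha_1, alpha_2, alpha_3). So the algebra is type A_3, i.e. sl(4).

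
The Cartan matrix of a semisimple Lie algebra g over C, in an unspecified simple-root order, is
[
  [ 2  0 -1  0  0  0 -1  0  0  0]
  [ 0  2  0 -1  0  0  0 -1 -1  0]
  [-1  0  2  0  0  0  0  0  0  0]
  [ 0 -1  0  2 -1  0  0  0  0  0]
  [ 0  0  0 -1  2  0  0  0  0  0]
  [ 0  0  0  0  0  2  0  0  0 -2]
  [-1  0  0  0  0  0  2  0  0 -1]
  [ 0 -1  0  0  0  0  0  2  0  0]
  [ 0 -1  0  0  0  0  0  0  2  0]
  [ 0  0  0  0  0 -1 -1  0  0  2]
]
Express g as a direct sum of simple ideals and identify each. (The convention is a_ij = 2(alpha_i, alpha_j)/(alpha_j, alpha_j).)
C_5 (sp(10)) ⊕ D_5 (so(10))

The diagram associated to this matrix has two connected components: the simple roots {alpha_1, alpha_3, alpha_6, alpha_7, alpha_10} form a chain of 5 nodes with a double edge at one end; the terminal node there is the unique long simple root (C_5), and {alpha_2, alpha_4, alpha_5, alpha_8, alpha_9} form a chain of 3 nodes with a fork of two nodes at one end (D_5). A semisimple Lie algebra decomposes uniquely as the direct sum of simple ideals, one per connected component of its Dynkin diagram, so g ≅ C_5 ⊕ D_5 (dimension 55 + 45 = 100).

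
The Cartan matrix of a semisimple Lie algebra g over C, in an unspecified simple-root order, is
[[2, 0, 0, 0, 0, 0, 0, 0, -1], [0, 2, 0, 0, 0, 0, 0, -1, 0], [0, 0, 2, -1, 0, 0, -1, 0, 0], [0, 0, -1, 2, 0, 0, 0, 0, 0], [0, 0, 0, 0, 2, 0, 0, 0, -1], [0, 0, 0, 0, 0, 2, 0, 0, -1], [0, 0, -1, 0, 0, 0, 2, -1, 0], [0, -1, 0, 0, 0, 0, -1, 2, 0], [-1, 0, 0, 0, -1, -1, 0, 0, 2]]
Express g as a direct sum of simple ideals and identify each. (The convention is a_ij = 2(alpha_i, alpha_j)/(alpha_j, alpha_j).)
The diagram associated to this matrix has two connected components: the simple roots {alpha_2, alpha_3, alpha_4, alpha_7, alpha_8} form a chain of 5 nodes with single edges (A_5), and {alpha_1, alpha_5, alpha_6, alpha_9} form a chain of 2 nodes with a fork of two nodes at one end (D_4). A semisimple Lie algebra decomposes uniquely as the direct sum of simple ideals, one per connected component of its Dynkin diagram, so g ≅ A_5 ⊕ D_4 (dimension 35 + 28 = 63).

A_5 ⊕ D_4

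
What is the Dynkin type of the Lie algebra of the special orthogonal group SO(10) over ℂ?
This is so(10) with 10 even, which has dimension 10(10-1)/2 = 45 and rank 10/2 = 5. In the classification of classical Lie algebras, the orthogonal algebra so(2n) in an even number of variables has type D_n; here n = 5, so the Dynkin diagram is a chain of 3 nodes with a fork of two nodes at one end (D_5). Hence the type is D_5.

type D_5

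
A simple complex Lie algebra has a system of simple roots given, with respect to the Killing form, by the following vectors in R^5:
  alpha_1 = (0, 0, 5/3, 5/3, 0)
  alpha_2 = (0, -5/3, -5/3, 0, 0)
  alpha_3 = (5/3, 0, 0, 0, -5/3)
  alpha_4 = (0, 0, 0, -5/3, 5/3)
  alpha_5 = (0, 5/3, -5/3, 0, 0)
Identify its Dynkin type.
Compute the Cartan integers a_ij = 2(alpha_i, alpha_j)/(alpha_j, alpha_j); the resulting 5x5 Cartan matrix is
[[2, -1, 0, -1, -1], [-1, 2, 0, 0, 0], [0, 0, 2, -1, 0], [-1, 0, -1, 2, 0], [-1, 0, 0, 0, 2]].
All simple roots have the same length, so the diagram is simply laced. The associated Dynkin diagram is a chain of 3 nodes with a fork of two nodes at one end (D_5), so the type is D_5 (the algebra so(10)).

D_5 (so(10))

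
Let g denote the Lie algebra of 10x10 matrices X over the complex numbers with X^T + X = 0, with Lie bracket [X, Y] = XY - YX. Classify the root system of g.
type D_5

This is so(10) with 10 even, which has dimension 10(10-1)/2 = 45 and rank 10/2 = 5. In the classification of classical Lie algebras, the orthogonal algebra so(2n) in an even number of variables has type D_n; here n = 5, so the Dynkin diagram is a chain of 3 nodes with a fork of two nodes at one end (D_5). Hence the type is D_5.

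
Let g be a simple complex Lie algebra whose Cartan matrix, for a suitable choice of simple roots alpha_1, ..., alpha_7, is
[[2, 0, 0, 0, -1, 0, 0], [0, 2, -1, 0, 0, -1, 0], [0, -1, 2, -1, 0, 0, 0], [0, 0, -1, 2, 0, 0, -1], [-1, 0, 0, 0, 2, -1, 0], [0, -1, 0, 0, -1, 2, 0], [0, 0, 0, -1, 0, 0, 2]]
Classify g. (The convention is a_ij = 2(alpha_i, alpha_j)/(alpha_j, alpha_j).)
The matrix has rank 7 with 2's on the diagonal. Reading the off-diagonal entries as Dynkin edges (a single edge where a_ij = a_ji = -1; a double or triple edge where a_ij * a_ji = 2 or 3), the diagram is a chain of 7 nodes with single edges (A_7). One simple-root ordering that puts it in standard form is (alpha_7, alpha_4, alpha_3, alpha_2, alpha_6, alpha_5, alpha_1). So the algebra is type A_7, i.e. sl(8).

A7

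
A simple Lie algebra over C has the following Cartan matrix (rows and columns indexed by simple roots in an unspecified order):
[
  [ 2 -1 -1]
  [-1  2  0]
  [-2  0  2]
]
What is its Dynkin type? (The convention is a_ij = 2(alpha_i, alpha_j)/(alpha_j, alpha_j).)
The matrix has rank 3 with 2's on the diagonal. Reading the off-diagonal entries as Dynkin edges (a single edge where a_ij = a_ji = -1; a double or triple edge where a_ij * a_ji = 2 or 3), the diagram is a chain of 3 nodes with a double edge at one end; the terminal node there is the unique long simple root (C_3). One simple-root ordering that puts it in standard form is (alpha_2, alpha_1, alpha_3). So the algebra is type C_3, i.e. sp(6).

C3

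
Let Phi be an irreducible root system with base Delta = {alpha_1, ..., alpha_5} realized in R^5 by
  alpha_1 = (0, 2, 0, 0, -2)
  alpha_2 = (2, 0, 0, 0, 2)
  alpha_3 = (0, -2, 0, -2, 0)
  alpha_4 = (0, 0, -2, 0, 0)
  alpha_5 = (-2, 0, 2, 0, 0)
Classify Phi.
B_5

Compute the Cartan integers a_ij = 2(alpha_i, alpha_j)/(alpha_j, alpha_j); the resulting 5x5 Cartan matrix is
[[2, -1, -1, 0, 0], [-1, 2, 0, 0, -1], [-1, 0, 2, 0, 0], [0, 0, 0, 2, -1], [0, -1, 0, -2, 2]].
The roots have two lengths (squared-length ratio 2:1); the short ones are alpha_{4}. The associated Dynkin diagram is a chain of 5 nodes with a double edge at one end; the terminal node there is the unique short simple root (B_5), so the type is B_5 (the algebra so(11)).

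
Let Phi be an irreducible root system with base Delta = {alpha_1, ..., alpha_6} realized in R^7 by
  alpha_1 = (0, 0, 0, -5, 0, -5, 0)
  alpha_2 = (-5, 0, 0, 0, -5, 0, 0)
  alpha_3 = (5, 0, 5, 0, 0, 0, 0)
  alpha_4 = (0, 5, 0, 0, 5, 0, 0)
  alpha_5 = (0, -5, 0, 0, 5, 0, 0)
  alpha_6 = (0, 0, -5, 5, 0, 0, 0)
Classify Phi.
type D_6

Compute the Cartan integers a_ij = 2(alpha_i, alpha_j)/(alpha_j, alpha_j); the resulting 6x6 Cartan matrix is
[[2, 0, 0, 0, 0, -1], [0, 2, -1, -1, -1, 0], [0, -1, 2, 0, 0, -1], [0, -1, 0, 2, 0, 0], [0, -1, 0, 0, 2, 0], [-1, 0, -1, 0, 0, 2]].
All simple roots have the same length, so the diagram is simply laced. The associated Dynkin diagram is a chain of 4 nodes with a fork of two nodes at one end (D_6), so the type is D_6 (the algebra so(12)).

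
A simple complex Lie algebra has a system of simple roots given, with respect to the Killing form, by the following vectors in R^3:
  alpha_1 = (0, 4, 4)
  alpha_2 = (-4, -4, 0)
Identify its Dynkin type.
type A_2

Compute the Cartan integers a_ij = 2(alpha_i, alpha_j)/(alpha_j, alpha_j); the resulting 2x2 Cartan matrix is
[[2, -1], [-1, 2]].
All simple roots have the same length, so the diagram is simply laced. The associated Dynkin diagram is a chain of 2 nodes with single edges (A_2), so the type is A_2 (the algebra sl(3)).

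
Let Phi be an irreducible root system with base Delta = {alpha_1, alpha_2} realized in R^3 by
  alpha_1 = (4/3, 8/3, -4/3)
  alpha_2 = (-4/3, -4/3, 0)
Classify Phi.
Compute the Cartan integers a_ij = 2(alpha_i, alpha_j)/(alpha_j, alpha_j); the resulting 2x2 Cartan matrix is
[[2, -3], [-1, 2]].
The roots have two lengths (squared-length ratio 3:1); the short ones are alpha_{2}. The associated Dynkin diagram is two nodes joined by a triple edge (G_2), so the type is G_2.

G_2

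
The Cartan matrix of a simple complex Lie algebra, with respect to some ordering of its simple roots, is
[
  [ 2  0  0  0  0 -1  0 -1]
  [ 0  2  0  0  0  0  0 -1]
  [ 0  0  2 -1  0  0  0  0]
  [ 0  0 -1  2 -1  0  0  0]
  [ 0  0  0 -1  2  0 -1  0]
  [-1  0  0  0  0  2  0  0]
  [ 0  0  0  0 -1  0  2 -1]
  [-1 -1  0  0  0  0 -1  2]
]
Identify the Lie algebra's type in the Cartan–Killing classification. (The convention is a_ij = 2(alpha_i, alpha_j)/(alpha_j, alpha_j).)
The matrix has rank 8 with 2's on the diagonal. Reading the off-diagonal entries as Dynkin edges (a single edge where a_ij = a_ji = -1; a double or triple edge where a_ij * a_ji = 2 or 3), the diagram is a chain of 7 nodes with one extra node attached to the third node from one end (E_8). One simple-root ordering that puts it in standard form is (alpha_6, alpha_2, alpha_1, alpha_8, alpha_7, alpha_5, alpha_4, alpha_3). So the algebra is type E_8.

E_8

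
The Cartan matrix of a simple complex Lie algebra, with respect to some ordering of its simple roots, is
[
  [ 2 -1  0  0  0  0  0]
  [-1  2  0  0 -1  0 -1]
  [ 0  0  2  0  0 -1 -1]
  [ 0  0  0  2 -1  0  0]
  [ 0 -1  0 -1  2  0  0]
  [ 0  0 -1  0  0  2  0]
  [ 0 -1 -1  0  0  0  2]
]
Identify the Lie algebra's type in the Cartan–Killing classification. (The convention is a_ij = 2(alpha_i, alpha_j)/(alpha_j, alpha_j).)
The matrix has rank 7 with 2's on the diagonal. Reading the off-diagonal entries as Dynkin edges (a single edge where a_ij = a_ji = -1; a double or triple edge where a_ij * a_ji = 2 or 3), the diagram is a chain of 6 nodes with one extra node attached to the third node from one end (E_7). One simple-root ordering that puts it in standard form is (alpha_4, alpha_1, alpha_5, alpha_2, alpha_7, alpha_3, alpha_6). So the algebra is type E_7.

E_7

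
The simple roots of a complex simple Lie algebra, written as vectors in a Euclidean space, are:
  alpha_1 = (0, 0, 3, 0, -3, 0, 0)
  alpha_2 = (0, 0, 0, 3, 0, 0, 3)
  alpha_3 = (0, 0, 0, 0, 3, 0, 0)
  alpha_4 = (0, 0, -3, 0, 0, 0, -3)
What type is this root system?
B4

Compute the Cartan integers a_ij = 2(alpha_i, alpha_j)/(alpha_j, alpha_j); the resulting 4x4 Cartan matrix is
[[2, 0, -2, -1], [0, 2, 0, -1], [-1, 0, 2, 0], [-1, -1, 0, 2]].
The roots have two lengths (squared-length ratio 2:1); the short ones are alpha_{3}. The associated Dynkin diagram is a chain of 4 nodes with a double edge at one end; the terminal node there is the unique short simple root (B_4), so the type is B_4 (the algebra so(9)).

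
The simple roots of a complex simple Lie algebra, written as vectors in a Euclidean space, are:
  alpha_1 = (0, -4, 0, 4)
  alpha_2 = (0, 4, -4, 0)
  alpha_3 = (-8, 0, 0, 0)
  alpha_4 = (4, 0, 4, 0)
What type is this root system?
C_4

Compute the Cartan integers a_ij = 2(alpha_i, alpha_j)/(alpha_j, alpha_j); the resulting 4x4 Cartan matrix is
[[2, -1, 0, 0], [-1, 2, 0, -1], [0, 0, 2, -2], [0, -1, -1, 2]].
The roots have two lengths (squared-length ratio 2:1); the short ones are alpha_{1,2,4}. The associated Dynkin diagram is a chain of 4 nodes with a double edge at one end; the terminal node there is the unique long simple root (C_4), so the type is C_4 (the algebra sp(8)).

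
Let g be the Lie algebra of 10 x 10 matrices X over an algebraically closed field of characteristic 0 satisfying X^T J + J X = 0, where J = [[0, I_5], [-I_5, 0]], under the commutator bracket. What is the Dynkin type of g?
This is sp(10), which has dimension 10(10+1)/2 = 55 and rank 10/2 = 5. In the classification of classical Lie algebras, the symplectic algebra sp(2n) has type C_n; here n = 5, so the Dynkin diagram is a chain of 5 nodes with a double edge at one end; the terminal node there is the unique long simple root (C_5). Hence the type is C_5.

C_5 (sp(10))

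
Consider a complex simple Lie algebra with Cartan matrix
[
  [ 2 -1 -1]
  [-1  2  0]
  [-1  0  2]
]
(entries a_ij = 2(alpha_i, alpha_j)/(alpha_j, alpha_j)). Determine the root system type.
The matrix has rank 3 with 2's on the diagonal. Reading the off-diagonal entries as Dynkin edges (a single edge where a_ij = a_ji = -1; a double or triple edge where a_ij * a_ji = 2 or 3), the diagram is a chain of 3 nodes with single edges (A_3). One simple-root ordering that puts it in standard form is (alpha_2, alpha_1, alpha_3). So the algebra is type A_3, i.e. sl(4).

A_3 (sl(4))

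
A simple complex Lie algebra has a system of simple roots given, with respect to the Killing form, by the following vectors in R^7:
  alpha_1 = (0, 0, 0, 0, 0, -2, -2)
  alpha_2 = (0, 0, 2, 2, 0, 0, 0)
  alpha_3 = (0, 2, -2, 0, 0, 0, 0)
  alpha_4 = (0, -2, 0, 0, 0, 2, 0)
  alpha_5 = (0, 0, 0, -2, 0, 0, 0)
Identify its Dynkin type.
Compute the Cartan integers a_ij = 2(alpha_i, alpha_j)/(alpha_j, alpha_j); the resulting 5x5 Cartan matrix is
[[2, 0, 0, -1, 0], [0, 2, -1, 0, -2], [0, -1, 2, -1, 0], [-1, 0, -1, 2, 0], [0, -1, 0, 0, 2]].
The roots have two lengths (squared-length ratio 2:1); the short ones are alpha_{5}. The associated Dynkin diagram is a chain of 5 nodes with a double edge at one end; the terminal node there is the unique short simple root (B_5), so the type is B_5 (the algebra so(11)).

B5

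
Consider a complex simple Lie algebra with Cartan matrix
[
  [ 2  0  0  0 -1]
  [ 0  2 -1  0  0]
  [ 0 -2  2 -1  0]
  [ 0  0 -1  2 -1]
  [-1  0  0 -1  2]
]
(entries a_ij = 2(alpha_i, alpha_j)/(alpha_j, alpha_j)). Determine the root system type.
The matrix has rank 5 with 2's on the diagonal. Reading the off-diagonal entries as Dynkin edges (a single edge where a_ij = a_ji = -1; a double or triple edge where a_ij * a_ji = 2 or 3), the diagram is a chain of 5 nodes with a double edge at one end; the terminal node there is the unique short simple root (B_5). One simple-root ordering that puts it in standard form is (alpha_1, alpha_5, alpha_4, alpha_3, alpha_2). So the algebra is type B_5, i.e. so(11).

B_5 (so(11))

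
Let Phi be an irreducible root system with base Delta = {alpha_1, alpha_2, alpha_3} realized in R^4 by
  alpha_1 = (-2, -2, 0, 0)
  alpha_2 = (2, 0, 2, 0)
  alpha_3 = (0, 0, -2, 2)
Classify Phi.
A3

Compute the Cartan integers a_ij = 2(alpha_i, alpha_j)/(alpha_j, alpha_j); the resulting 3x3 Cartan matrix is
[[2, -1, 0], [-1, 2, -1], [0, -1, 2]].
All simple roots have the same length, so the diagram is simply laced. The associated Dynkin diagram is a chain of 3 nodes with single edges (A_3), so the type is A_3 (the algebra sl(4)).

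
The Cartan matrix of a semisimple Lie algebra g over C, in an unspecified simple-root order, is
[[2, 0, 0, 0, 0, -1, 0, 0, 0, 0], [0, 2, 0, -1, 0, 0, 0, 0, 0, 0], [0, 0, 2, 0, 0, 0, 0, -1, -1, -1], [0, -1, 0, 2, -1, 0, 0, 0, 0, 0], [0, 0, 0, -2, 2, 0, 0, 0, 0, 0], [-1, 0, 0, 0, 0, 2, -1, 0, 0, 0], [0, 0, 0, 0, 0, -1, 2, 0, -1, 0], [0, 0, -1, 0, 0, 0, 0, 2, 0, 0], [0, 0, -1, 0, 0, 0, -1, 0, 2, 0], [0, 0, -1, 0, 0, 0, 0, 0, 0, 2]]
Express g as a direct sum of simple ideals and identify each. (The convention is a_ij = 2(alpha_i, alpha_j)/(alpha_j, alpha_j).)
The diagram associated to this matrix has two connected components: the simple roots {alpha_2, alpha_4, alpha_5} form a chain of 3 nodes with a double edge at one end; the terminal node there is the unique long simple root (C_3), and {alpha_1, alpha_3, alpha_6, alpha_7, alpha_8, alpha_9, alpha_10} form a chain of 5 nodes with a fork of two nodes at one end (D_7). A semisimple Lie algebra decomposes uniquely as the direct sum of simple ideals, one per connected component of its Dynkin diagram, so g ≅ C_3 ⊕ D_7 (dimension 21 + 91 = 112).

type C_3 + type D_7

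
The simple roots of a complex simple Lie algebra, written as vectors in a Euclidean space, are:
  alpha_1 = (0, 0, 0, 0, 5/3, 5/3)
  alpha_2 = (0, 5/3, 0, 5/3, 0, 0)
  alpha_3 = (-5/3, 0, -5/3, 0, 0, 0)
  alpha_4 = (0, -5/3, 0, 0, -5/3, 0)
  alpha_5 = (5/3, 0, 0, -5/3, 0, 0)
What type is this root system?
A_5 (sl(6))

Compute the Cartan integers a_ij = 2(alpha_i, alpha_j)/(alpha_j, alpha_j); the resulting 5x5 Cartan matrix is
[[2, 0, 0, -1, 0], [0, 2, 0, -1, -1], [0, 0, 2, 0, -1], [-1, -1, 0, 2, 0], [0, -1, -1, 0, 2]].
All simple roots have the same length, so the diagram is simply laced. The associated Dynkin diagram is a chain of 5 nodes with single edges (A_5), so the type is A_5 (the algebra sl(6)).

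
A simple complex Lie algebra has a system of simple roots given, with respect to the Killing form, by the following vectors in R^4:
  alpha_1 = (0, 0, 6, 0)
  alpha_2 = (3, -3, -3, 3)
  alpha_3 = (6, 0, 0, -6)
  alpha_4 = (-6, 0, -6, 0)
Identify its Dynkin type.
F_4

Compute the Cartan integers a_ij = 2(alpha_i, alpha_j)/(alpha_j, alpha_j); the resulting 4x4 Cartan matrix is
[[2, -1, 0, -1], [-1, 2, 0, 0], [0, 0, 2, -1], [-2, 0, -1, 2]].
The roots have two lengths (squared-length ratio 2:1); the short ones are alpha_{1,2}. The associated Dynkin diagram is a chain of 4 nodes with a double edge between the middle two (F_4), so the type is F_4.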